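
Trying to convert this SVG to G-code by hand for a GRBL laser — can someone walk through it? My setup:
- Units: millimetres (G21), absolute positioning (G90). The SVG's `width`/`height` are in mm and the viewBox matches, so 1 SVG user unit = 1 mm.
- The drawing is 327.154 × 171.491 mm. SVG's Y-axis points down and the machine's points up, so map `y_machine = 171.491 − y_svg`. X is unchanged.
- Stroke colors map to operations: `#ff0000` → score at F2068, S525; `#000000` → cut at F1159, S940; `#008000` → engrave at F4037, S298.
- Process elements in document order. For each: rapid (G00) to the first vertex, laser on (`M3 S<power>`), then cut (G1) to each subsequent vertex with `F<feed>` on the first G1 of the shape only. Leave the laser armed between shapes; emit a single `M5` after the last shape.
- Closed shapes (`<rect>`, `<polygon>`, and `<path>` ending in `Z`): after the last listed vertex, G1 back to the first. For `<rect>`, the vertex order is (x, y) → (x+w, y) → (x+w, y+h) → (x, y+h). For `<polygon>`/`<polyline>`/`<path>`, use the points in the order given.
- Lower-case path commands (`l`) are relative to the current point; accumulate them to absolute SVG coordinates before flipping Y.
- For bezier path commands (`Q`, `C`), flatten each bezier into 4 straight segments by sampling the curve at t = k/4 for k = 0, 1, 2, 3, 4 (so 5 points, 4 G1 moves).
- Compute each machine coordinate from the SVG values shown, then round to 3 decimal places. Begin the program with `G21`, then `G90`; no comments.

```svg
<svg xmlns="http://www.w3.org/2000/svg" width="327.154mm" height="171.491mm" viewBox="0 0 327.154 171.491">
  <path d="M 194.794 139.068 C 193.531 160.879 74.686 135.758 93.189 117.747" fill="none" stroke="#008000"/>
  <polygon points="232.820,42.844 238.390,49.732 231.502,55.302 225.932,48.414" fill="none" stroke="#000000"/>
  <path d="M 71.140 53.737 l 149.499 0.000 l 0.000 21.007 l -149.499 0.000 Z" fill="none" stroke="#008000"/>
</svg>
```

G21
G90
G00 X194.794 Y32.423
M3 S298
G1 X175.783 Y24.020 F4037
G1 X136.579 Y28.150
G1 X101.081 Y39.747
G1 X93.189 Y53.744
G00 X232.820 Y128.647
M3 S940
G1 X238.390 Y121.759 F1159
G1 X231.502 Y116.189
G1 X225.932 Y123.077
G1 X232.820 Y128.647
G00 X71.140 Y117.754
M3 S298
G1 X220.639 Y117.754 F4037
G1 X220.639 Y96.747
G1 X71.140 Y96.747
G1 X71.140 Y117.754
M5

viewBox `0 0 327.154 171.491` with mm width/height → 1 unit = 1 mm. Flip: y_m = 171.491 − y_svg.

**Shape 1** — `<path>` cubic bezier, stroke `#008000` → engrave (S298, F4037). Control points (SVG): P0=(194.794,139.068), P1=(193.531,160.879), P2=(74.686,135.758), P3=(93.189,117.747); sampled at t=k/4. Machine vertices: (194.794,32.423) → (175.783,24.020) → (136.579,28.150) → (101.081,39.747) → (93.189,53.744). Open path.

**Shape 2** — `<polygon>` regular polygon, stroke `#000000` → cut (S940, F1159). Machine vertices: (232.820,128.647) → (238.390,121.759) → (231.502,116.189) → (225.932,123.077) → (232.820,128.647). Closed: final G1 returns to the first vertex.

**Shape 3** — `<path>` rectangle, stroke `#008000` → engrave (S298, F4037). Machine vertices: (71.140,117.754) → (220.639,117.754) → (220.639,96.747) → (71.140,96.747) → (71.140,117.754). Closed: final G1 returns to the first vertex.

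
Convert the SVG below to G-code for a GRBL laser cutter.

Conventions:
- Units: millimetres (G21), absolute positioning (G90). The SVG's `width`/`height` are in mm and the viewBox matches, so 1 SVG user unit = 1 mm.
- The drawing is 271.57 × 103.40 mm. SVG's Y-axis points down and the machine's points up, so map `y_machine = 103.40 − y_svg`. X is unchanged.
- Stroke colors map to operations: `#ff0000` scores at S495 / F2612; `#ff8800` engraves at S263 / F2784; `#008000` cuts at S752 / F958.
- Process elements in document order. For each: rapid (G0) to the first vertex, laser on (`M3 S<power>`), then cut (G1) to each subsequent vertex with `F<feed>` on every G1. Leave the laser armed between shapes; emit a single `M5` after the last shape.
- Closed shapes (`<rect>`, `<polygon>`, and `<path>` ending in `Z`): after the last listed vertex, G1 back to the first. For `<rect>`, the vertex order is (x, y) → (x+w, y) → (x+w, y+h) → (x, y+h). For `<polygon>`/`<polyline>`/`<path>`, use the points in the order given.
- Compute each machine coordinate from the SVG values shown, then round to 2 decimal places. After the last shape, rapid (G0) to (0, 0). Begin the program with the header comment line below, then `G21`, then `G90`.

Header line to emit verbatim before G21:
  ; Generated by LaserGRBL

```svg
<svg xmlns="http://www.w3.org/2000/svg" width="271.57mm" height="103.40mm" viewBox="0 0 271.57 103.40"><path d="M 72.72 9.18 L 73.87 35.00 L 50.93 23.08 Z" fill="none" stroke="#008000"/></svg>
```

; Generated by LaserGRBL
G21
G90
G0 X72.72 Y94.22
M3 S752
G1 X73.87 Y68.40 F958
G1 X50.93 Y80.32 F958
G1 X72.72 Y94.22 F958
M5
G0 X0.00 Y0.00

Since the viewBox matches the mm dimensions, user units are millimetres directly. The only transform is the Y-flip y_m = 103.40 − y_svg.

Shape 1 is a regular polygon drawn with `<path>`. Its stroke #008000 means cut at S752, F958. After flipping Y the toolpath is (72.72,94.22) → (73.87,68.40) → (50.93,80.32) → (72.72,94.22), returning to the start.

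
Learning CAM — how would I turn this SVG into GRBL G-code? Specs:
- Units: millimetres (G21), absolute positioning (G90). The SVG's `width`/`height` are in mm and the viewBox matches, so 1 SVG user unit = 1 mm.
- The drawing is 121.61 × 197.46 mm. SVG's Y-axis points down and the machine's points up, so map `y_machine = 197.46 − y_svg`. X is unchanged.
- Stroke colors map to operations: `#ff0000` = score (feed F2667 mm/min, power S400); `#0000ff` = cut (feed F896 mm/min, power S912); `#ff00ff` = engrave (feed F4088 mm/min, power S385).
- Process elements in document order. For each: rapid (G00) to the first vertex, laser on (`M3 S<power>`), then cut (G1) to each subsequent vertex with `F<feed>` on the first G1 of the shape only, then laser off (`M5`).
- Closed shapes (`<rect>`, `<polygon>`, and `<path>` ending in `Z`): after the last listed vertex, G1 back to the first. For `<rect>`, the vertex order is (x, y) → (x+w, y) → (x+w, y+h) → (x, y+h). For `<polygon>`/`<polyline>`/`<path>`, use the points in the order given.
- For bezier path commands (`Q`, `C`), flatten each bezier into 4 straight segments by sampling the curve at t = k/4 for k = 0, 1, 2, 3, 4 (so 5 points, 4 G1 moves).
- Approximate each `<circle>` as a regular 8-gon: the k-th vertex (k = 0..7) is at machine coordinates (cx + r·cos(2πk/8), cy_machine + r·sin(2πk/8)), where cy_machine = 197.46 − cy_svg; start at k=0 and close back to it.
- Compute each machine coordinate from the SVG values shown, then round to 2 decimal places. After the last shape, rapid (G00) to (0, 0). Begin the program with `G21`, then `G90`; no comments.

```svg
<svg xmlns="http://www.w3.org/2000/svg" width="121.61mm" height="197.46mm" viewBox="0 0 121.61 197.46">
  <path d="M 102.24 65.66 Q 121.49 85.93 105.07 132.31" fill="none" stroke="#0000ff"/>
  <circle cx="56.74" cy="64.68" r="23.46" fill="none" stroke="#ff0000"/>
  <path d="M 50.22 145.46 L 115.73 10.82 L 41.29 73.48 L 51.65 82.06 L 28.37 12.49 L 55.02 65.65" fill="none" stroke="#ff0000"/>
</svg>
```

G21
G90
G00 X102.24 Y131.80
M3 S912
G1 X109.64 Y120.03 F896
G1 X112.57 Y105.00
G1 X111.05 Y86.71
G1 X105.07 Y65.15
M5
G00 X80.20 Y132.78
M3 S400
G1 X73.33 Y149.37 F2667
G1 X56.74 Y156.24
G1 X40.15 Y149.37
G1 X33.28 Y132.78
G1 X40.15 Y116.19
G1 X56.74 Y109.32
G1 X73.33 Y116.19
G1 X80.20 Y132.78
M5
G00 X50.22 Y52.00
M3 S400
G1 X115.73 Y186.64 F2667
G1 X41.29 Y123.98
G1 X51.65 Y115.40
G1 X28.37 Y184.97
G1 X55.02 Y131.81
M5
G00 X0.00 Y0.00

Since the viewBox matches the mm dimensions, user units are millimetres directly. The only transform is the Y-flip y_m = 197.46 − y_svg.

Shape 1 is a quadratic bezier drawn with `<path>`. Its stroke #0000ff means cut at S912, F896. After flipping Y the toolpath is (102.24,131.80) → (109.64,120.03) → (112.57,105.00) → (111.05,86.71) → (105.07,65.15).

Shape 2 is a circle drawn with `<circle>`. Its stroke #ff0000 means score at S400, F2667. After flipping Y the toolpath is (80.20,132.78) → (73.33,149.37) → (56.74,156.24) → (40.15,149.37) → (33.28,132.78) → (40.15,116.19) → (56.74,109.32) → (73.33,116.19) → (80.20,132.78), returning to the start.

Shape 3 is a open polyline drawn with `<path>`. Its stroke #ff0000 means score at S400, F2667. After flipping Y the toolpath is (50.22,52.00) → (115.73,186.64) → (41.29,123.98) → (51.65,115.40) → (28.37,184.97) → (55.02,131.81).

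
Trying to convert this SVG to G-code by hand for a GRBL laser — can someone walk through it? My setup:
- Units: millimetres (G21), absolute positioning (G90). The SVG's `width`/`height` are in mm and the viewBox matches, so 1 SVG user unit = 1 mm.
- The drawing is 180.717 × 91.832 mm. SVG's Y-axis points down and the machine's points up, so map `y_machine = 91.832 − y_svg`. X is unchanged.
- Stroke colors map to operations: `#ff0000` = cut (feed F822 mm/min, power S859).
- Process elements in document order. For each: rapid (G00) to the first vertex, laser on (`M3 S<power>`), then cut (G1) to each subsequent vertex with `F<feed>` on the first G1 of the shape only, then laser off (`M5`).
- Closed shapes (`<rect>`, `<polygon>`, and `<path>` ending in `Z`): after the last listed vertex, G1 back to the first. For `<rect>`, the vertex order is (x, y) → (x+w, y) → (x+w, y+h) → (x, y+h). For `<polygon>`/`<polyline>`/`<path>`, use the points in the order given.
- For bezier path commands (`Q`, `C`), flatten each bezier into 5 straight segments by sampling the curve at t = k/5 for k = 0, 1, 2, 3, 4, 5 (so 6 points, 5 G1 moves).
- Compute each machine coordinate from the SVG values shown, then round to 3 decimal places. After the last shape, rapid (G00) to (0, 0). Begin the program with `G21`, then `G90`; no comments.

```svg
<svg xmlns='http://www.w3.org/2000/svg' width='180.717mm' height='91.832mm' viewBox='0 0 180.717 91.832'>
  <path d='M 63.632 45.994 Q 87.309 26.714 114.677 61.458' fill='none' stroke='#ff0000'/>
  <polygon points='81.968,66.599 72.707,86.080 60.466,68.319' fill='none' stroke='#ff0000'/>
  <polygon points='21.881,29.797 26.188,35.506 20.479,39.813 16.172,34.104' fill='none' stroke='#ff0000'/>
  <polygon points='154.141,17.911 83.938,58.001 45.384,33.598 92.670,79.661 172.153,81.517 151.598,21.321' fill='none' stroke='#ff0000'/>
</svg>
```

1 u = 1 mm; y_m = 91.832 − y.

[1] `<path>` quadratic bezier, #ff0000→cut S859 F822: (63.632,45.838) → (73.250,51.389) → (83.164,52.618) → (93.373,49.525) → (103.877,42.111) → (114.677,30.374)

[2] `<polygon>` regular polygon, #ff0000→cut S859 F822: (81.968,25.233) → (72.707,5.752) → (60.466,23.513) → (81.968,25.233) (closed)

[3] `<polygon>` regular polygon, #ff0000→cut S859 F822: (21.881,62.035) → (26.188,56.326) → (20.479,52.019) → (16.172,57.728) → (21.881,62.035) (closed)

[4] `<polygon>` closed polygon, #ff0000→cut S859 F822: (154.141,73.921) → (83.938,33.831) → (45.384,58.234) → (92.670,12.171) → (172.153,10.315) → (151.598,70.511) → (154.141,73.921) (closed)

G21
G90
G00 X63.632 Y45.838
M3 S859
G1 X73.250 Y51.389 F822
G1 X83.164 Y52.618
G1 X93.373 Y49.525
G1 X103.877 Y42.111
G1 X114.677 Y30.374
M5
G00 X81.968 Y25.233
M3 S859
G1 X72.707 Y5.752 F822
G1 X60.466 Y23.513
G1 X81.968 Y25.233
M5
G00 X21.881 Y62.035
M3 S859
G1 X26.188 Y56.326 F822
G1 X20.479 Y52.019
G1 X16.172 Y57.728
G1 X21.881 Y62.035
M5
G00 X154.141 Y73.921
M3 S859
G1 X83.938 Y33.831 F822
G1 X45.384 Y58.234
G1 X92.670 Y12.171
G1 X172.153 Y10.315
G1 X151.598 Y70.511
G1 X154.141 Y73.921
M5
G00 X0.000 Y0.000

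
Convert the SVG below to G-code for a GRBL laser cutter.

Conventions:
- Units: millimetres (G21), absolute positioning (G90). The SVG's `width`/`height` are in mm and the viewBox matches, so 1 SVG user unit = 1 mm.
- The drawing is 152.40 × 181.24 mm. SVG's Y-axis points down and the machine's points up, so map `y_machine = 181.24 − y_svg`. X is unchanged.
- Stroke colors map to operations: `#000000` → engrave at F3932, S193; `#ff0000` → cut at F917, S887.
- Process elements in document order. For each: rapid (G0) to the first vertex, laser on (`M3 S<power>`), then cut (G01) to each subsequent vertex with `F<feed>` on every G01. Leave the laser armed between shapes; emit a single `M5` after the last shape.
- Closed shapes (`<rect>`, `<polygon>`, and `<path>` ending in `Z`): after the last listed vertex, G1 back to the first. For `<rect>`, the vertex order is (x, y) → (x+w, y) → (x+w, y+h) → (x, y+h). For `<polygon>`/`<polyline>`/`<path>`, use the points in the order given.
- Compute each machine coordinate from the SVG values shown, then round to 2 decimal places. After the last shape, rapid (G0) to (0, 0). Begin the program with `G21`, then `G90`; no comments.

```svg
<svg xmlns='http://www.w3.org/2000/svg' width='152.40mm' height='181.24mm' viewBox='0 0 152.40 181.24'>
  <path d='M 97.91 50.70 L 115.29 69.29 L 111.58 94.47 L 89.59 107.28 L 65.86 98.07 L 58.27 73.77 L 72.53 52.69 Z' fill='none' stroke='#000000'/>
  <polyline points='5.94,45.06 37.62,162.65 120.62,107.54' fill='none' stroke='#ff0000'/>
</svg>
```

Since the viewBox matches the mm dimensions, user units are millimetres directly. The only transform is the Y-flip y_m = 181.24 − y_svg.

Shape 1 is a regular polygon drawn with `<path>`. Its stroke #000000 means engrave at S193, F3932. After flipping Y the toolpath is (97.91,130.54) → (115.29,111.95) → (111.58,86.77) → (89.59,73.96) → (65.86,83.17) → (58.27,107.47) → (72.53,128.55) → (97.91,130.54), returning to the start.

Shape 2 is a open polyline drawn with `<polyline>`. Its stroke #ff0000 means cut at S887, F917. After flipping Y the toolpath is (5.94,136.18) → (37.62,18.59) → (120.62,73.70).

G21
G90
G0 X97.91 Y130.54
M3 S193
G01 X115.29 Y111.95 F3932
G01 X111.58 Y86.77 F3932
G01 X89.59 Y73.96 F3932
G01 X65.86 Y83.17 F3932
G01 X58.27 Y107.47 F3932
G01 X72.53 Y128.55 F3932
G01 X97.91 Y130.54 F3932
G0 X5.94 Y136.18
M3 S887
G01 X37.62 Y18.59 F917
G01 X120.62 Y73.70 F917
M5
G0 X0.00 Y0.00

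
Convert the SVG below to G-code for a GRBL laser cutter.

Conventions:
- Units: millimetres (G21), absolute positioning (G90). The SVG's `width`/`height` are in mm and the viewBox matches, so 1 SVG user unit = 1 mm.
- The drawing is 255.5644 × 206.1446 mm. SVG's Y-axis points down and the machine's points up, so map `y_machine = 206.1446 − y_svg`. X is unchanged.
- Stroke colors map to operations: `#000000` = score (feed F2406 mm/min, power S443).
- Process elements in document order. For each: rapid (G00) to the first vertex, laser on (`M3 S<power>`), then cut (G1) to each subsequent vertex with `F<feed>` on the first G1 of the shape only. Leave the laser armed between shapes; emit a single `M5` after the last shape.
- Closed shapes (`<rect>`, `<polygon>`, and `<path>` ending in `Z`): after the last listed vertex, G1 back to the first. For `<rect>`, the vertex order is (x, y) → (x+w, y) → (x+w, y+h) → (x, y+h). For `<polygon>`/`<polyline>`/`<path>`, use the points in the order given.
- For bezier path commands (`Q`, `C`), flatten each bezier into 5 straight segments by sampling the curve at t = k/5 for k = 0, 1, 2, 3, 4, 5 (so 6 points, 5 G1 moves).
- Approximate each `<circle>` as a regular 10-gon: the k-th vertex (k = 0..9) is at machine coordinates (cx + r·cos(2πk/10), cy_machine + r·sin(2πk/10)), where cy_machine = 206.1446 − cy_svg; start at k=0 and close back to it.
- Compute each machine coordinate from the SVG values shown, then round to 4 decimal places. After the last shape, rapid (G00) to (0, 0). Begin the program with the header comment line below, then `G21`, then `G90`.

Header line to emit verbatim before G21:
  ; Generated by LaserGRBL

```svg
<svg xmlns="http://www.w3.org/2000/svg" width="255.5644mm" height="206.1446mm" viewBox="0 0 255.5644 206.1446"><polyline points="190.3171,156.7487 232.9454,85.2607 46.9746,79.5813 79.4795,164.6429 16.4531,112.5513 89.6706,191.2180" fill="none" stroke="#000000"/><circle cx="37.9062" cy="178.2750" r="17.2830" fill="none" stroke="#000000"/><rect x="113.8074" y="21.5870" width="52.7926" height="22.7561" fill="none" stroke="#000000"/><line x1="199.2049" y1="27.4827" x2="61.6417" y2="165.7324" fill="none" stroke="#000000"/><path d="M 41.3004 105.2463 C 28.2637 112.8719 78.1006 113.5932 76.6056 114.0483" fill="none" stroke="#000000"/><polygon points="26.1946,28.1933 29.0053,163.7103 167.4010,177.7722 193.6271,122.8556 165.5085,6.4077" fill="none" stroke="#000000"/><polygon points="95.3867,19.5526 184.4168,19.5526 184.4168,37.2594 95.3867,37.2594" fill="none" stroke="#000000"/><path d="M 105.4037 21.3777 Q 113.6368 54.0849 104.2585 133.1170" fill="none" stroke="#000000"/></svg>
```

viewBox `0 0 255.5644 206.1446` with mm width/height → 1 unit = 1 mm. Flip: y_m = 206.1446 − y_svg.

**Shape 1** — `<polyline>` open polyline, stroke `#000000` → score (S443, F2406). Machine vertices: (190.3171,49.3959) → (232.9454,120.8839) → (46.9746,126.5633) → (79.4795,41.5017) → (16.4531,93.5933) → (89.6706,14.9266). Open path.

**Shape 2** — `<circle>` circle, stroke `#000000` → score (S443, F2406). Machine vertices: (55.1892,27.8696) → (51.8884,38.0283) → (43.2469,44.3067) → (32.5655,44.3067) → (23.9240,38.0283) → (20.6232,27.8696) → (23.9240,17.7109) → (32.5655,11.4325) → (43.2469,11.4325) → (51.8884,17.7109) → (55.1892,27.8696). Closed: final G1 returns to the first vertex.

**Shape 3** — `<rect>` rectangle, stroke `#000000` → score (S443, F2406). Machine vertices: (113.8074,184.5576) → (166.6000,184.5576) → (166.6000,161.8015) → (113.8074,161.8015) → (113.8074,184.5576). Closed: final G1 returns to the first vertex.

**Shape 4** — `<line>` line segment, stroke `#000000` → score (S443, F2406). Machine vertices: (199.2049,178.6619) → (61.6417,40.4122). Open path.

**Shape 5** — `<path>` cubic bezier, stroke `#000000` → score (S443, F2406). Control points (SVG): P0=(41.3004,105.2463), P1=(28.2637,112.8719), P2=(78.1006,113.5932), P3=(76.6056,114.0483); sampled at t=k/5. Machine vertices: (41.3004,100.8983) → (40.1096,97.0984) → (48.5265,94.6368) → (61.0694,93.1950) → (72.2564,92.4544) → (76.6056,92.0963). Open path.

**Shape 6** — `<polygon>` closed polygon, stroke `#000000` → score (S443, F2406). Machine vertices: (26.1946,177.9513) → (29.0053,42.4343) → (167.4010,28.3724) → (193.6271,83.2890) → (165.5085,199.7369) → (26.1946,177.9513). Closed: final G1 returns to the first vertex.

**Shape 7** — `<polygon>` rectangle, stroke `#000000` → score (S443, F2406). Machine vertices: (95.3867,186.5920) → (184.4168,186.5920) → (184.4168,168.8852) → (95.3867,168.8852) → (95.3867,186.5920). Closed: final G1 returns to the first vertex.

**Shape 8** — `<path>` quadratic bezier, stroke `#000000` → score (S443, F2406). Control points (SVG): P0=(105.4037,21.3777), P1=(113.6368,54.0849), P2=(104.2585,133.1170); sampled at t=k/5. Machine vertices: (105.4037,184.7669) → (107.9925,169.8310) → (109.1724,151.1892) → (108.9433,128.8413) → (107.3054,102.7874) → (104.2585,73.0276). Open path.

; Generated by LaserGRBL
G21
G90
G00 X190.3171 Y49.3959
M3 S443
G1 X232.9454 Y120.8839 F2406
G1 X46.9746 Y126.5633
G1 X79.4795 Y41.5017
G1 X16.4531 Y93.5933
G1 X89.6706 Y14.9266
G00 X55.1892 Y27.8696
M3 S443
G1 X51.8884 Y38.0283 F2406
G1 X43.2469 Y44.3067
G1 X32.5655 Y44.3067
G1 X23.9240 Y38.0283
G1 X20.6232 Y27.8696
G1 X23.9240 Y17.7109
G1 X32.5655 Y11.4325
G1 X43.2469 Y11.4325
G1 X51.8884 Y17.7109
G1 X55.1892 Y27.8696
G00 X113.8074 Y184.5576
M3 S443
G1 X166.6000 Y184.5576 F2406
G1 X166.6000 Y161.8015
G1 X113.8074 Y161.8015
G1 X113.8074 Y184.5576
G00 X199.2049 Y178.6619
M3 S443
G1 X61.6417 Y40.4122 F2406
G00 X41.3004 Y100.8983
M3 S443
G1 X40.1096 Y97.0984 F2406
G1 X48.5265 Y94.6368
G1 X61.0694 Y93.1950
G1 X72.2564 Y92.4544
G1 X76.6056 Y92.0963
G00 X26.1946 Y177.9513
M3 S443
G1 X29.0053 Y42.4343 F2406
G1 X167.4010 Y28.3724
G1 X193.6271 Y83.2890
G1 X165.5085 Y199.7369
G1 X26.1946 Y177.9513
G00 X95.3867 Y186.5920
M3 S443
G1 X184.4168 Y186.5920 F2406
G1 X184.4168 Y168.8852
G1 X95.3867 Y168.8852
G1 X95.3867 Y186.5920
G00 X105.4037 Y184.7669
M3 S443
G1 X107.9925 Y169.8310 F2406
G1 X109.1724 Y151.1892
G1 X108.9433 Y128.8413
G1 X107.3054 Y102.7874
G1 X104.2585 Y73.0276
M5
G00 X0.0000 Y0.0000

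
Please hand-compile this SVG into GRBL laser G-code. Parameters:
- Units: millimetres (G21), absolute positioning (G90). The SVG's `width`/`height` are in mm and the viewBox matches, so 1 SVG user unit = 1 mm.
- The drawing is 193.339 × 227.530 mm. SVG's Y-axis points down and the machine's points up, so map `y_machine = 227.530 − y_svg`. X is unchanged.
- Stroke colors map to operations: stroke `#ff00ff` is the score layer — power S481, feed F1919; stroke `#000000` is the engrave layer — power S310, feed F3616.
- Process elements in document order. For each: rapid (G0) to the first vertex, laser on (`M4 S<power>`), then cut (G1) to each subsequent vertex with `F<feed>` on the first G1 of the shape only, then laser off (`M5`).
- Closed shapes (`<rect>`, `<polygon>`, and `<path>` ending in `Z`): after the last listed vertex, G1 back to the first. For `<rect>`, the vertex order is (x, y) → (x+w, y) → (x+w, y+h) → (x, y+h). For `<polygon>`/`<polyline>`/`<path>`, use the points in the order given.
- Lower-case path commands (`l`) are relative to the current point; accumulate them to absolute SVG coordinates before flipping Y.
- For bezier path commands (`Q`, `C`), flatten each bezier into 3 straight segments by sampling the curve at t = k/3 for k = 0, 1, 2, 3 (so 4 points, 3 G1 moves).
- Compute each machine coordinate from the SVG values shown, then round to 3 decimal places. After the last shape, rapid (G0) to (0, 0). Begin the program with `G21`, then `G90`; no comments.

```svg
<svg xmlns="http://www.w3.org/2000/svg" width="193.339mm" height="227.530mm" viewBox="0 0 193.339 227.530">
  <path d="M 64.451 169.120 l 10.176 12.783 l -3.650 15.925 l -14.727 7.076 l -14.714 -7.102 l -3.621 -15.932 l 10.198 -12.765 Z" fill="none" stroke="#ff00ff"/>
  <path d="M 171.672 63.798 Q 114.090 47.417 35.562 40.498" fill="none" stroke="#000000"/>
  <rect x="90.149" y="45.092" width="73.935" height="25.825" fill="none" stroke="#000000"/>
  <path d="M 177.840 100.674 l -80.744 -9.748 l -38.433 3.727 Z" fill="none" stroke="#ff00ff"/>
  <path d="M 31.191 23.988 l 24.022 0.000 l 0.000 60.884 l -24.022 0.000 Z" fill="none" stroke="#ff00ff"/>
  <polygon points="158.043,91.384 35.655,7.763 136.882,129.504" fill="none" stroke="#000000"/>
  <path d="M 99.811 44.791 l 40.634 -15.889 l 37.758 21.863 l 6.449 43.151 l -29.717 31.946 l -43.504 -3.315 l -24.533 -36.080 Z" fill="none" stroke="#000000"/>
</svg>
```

G21
G90
G0 X64.451 Y58.410
M4 S481
G1 X74.627 Y45.627 F1919
G1 X70.977 Y29.702
G1 X56.250 Y22.626
G1 X41.536 Y29.728
G1 X37.915 Y45.660
G1 X48.113 Y58.425
G1 X64.451 Y58.410
M5
G0 X171.672 Y163.732
M4 S310
G1 X130.957 Y173.601 F3616
G1 X85.587 Y181.368
G1 X35.562 Y187.032
M5
G0 X90.149 Y182.438
M4 S310
G1 X164.084 Y182.438 F3616
G1 X164.084 Y156.613
G1 X90.149 Y156.613
G1 X90.149 Y182.438
M5
G0 X177.840 Y126.856
M4 S481
G1 X97.096 Y136.604 F1919
G1 X58.663 Y132.877
G1 X177.840 Y126.856
M5
G0 X31.191 Y203.542
M4 S481
G1 X55.213 Y203.542 F1919
G1 X55.213 Y142.658
G1 X31.191 Y142.658
G1 X31.191 Y203.542
M5
G0 X158.043 Y136.146
M4 S310
G1 X35.655 Y219.767 F3616
G1 X136.882 Y98.026
G1 X158.043 Y136.146
M5
G0 X99.811 Y182.739
M4 S310
G1 X140.445 Y198.628 F3616
G1 X178.203 Y176.765
G1 X184.652 Y133.614
G1 X154.935 Y101.668
G1 X111.431 Y104.983
G1 X86.898 Y141.063
G1 X99.811 Y182.739
M5
G0 X0.000 Y0.000

1 u = 1 mm; y_m = 227.530 − y.

[1] `<path>` regular polygon, #ff00ff→score S481 F1919: (64.451,58.410) → (74.627,45.627) → (70.977,29.702) → (56.250,22.626) → (41.536,29.728) → (37.915,45.660) → (48.113,58.425) → (64.451,58.410) (closed)

[2] `<path>` quadratic bezier, #000000→engrave S310 F3616: (171.672,163.732) → (130.957,173.601) → (85.587,181.368) → (35.562,187.032)

[3] `<rect>` rectangle, #000000→engrave S310 F3616: (90.149,182.438) → (164.084,182.438) → (164.084,156.613) → (90.149,156.613) → (90.149,182.438) (closed)

[4] `<path>` closed polygon, #ff00ff→score S481 F1919: (177.840,126.856) → (97.096,136.604) → (58.663,132.877) → (177.840,126.856) (closed)

[5] `<path>` rectangle, #ff00ff→score S481 F1919: (31.191,203.542) → (55.213,203.542) → (55.213,142.658) → (31.191,142.658) → (31.191,203.542) (closed)

[6] `<polygon>` closed polygon, #000000→engrave S310 F3616: (158.043,136.146) → (35.655,219.767) → (136.882,98.026) → (158.043,136.146) (closed)

[7] `<path>` regular polygon, #000000→engrave S310 F3616: (99.811,182.739) → (140.445,198.628) → (178.203,176.765) → (184.652,133.614) → (154.935,101.668) → (111.431,104.983) → (86.898,141.063) → (99.811,182.739) (closed)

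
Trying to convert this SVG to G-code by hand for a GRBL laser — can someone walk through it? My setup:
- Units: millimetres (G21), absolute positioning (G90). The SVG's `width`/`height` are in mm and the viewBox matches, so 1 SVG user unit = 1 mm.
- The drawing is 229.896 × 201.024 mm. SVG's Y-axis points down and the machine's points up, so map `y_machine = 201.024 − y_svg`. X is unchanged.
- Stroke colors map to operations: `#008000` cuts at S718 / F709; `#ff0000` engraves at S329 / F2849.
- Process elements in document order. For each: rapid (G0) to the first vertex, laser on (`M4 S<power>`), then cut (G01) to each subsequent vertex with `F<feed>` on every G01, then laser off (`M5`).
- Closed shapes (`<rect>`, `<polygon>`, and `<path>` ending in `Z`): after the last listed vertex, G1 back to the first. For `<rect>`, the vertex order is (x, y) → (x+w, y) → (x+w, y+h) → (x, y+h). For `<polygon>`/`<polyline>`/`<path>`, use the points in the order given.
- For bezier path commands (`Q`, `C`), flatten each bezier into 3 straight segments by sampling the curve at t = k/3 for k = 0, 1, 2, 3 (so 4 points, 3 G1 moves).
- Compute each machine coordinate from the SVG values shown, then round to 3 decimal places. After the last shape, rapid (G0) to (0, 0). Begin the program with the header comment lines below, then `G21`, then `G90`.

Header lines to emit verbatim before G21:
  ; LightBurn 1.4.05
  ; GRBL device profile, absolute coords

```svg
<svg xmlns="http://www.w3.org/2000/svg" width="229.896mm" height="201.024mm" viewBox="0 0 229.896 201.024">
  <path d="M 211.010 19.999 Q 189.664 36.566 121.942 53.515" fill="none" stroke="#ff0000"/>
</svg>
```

; LightBurn 1.4.05
; GRBL device profile, absolute coords
G21
G90
G0 X211.010 Y181.025
M4 S329
G01 X191.626 Y169.938 F2849
G01 X161.937 Y158.766 F2849
G01 X121.942 Y147.509 F2849
M5
G0 X0.000 Y0.000

1 u = 1 mm; y_m = 201.024 − y.

[1] `<path>` quadratic bezier, #ff0000→engrave S329 F2849: (211.010,181.025) → (191.626,169.938) → (161.937,158.766) → (121.942,147.509)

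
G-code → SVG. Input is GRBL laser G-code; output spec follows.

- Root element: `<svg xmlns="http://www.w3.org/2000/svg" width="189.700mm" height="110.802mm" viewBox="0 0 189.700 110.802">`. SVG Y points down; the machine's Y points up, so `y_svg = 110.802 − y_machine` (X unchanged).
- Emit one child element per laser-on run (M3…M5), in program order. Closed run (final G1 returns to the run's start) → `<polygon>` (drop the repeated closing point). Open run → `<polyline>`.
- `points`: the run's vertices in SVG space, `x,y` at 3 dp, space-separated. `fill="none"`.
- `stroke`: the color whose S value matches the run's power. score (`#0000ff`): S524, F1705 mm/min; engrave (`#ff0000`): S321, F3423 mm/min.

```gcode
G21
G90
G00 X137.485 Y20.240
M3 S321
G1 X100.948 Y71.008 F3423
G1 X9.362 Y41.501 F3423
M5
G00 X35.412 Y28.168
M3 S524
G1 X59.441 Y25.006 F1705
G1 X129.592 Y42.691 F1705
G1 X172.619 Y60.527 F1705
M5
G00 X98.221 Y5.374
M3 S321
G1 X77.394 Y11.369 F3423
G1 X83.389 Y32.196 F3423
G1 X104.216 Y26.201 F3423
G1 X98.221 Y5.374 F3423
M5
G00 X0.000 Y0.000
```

y_svg = 110.802 − y_m.

[1] S321→`#ff0000` (engrave); open run; points: 137.485,90.562 100.948,39.794 9.362,69.301

[2] S524→`#0000ff` (score); open run; points: 35.412,82.634 59.441,85.796 129.592,68.111 172.619,50.275

[3] S321→`#ff0000` (engrave); closed run; points: 98.221,105.428 77.394,99.433 83.389,78.606 104.216,84.601

<svg xmlns="http://www.w3.org/2000/svg" width="189.700mm" height="110.802mm" viewBox="0 0 189.700 110.802">
  <polyline points="137.485,90.562 100.948,39.794 9.362,69.301" fill="none" stroke="#ff0000"/>
  <polyline points="35.412,82.634 59.441,85.796 129.592,68.111 172.619,50.275" fill="none" stroke="#0000ff"/>
  <polygon points="98.221,105.428 77.394,99.433 83.389,78.606 104.216,84.601" fill="none" stroke="#ff0000"/>
</svg>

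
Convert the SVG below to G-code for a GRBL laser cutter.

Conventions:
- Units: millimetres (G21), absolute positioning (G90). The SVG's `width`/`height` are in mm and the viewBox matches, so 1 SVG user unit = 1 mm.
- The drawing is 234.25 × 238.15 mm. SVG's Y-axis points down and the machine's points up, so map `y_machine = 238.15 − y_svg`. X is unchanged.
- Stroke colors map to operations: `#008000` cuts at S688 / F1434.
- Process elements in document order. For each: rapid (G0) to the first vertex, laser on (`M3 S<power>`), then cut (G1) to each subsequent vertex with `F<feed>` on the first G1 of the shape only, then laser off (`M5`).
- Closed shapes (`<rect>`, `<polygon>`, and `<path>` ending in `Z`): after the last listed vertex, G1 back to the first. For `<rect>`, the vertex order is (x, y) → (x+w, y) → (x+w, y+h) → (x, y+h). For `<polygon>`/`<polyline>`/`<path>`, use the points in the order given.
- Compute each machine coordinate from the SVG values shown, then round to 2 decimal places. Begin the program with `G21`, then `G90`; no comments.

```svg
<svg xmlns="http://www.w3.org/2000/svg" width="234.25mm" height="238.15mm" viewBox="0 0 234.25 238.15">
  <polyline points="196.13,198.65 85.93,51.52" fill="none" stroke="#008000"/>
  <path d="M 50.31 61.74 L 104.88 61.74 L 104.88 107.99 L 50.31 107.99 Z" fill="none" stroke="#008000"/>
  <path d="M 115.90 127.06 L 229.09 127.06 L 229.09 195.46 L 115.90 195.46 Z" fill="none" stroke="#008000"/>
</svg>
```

G21
G90
G0 X196.13 Y39.50
M3 S688
G1 X85.93 Y186.63 F1434
M5
G0 X50.31 Y176.41
M3 S688
G1 X104.88 Y176.41 F1434
G1 X104.88 Y130.16
G1 X50.31 Y130.16
G1 X50.31 Y176.41
M5
G0 X115.90 Y111.09
M3 S688
G1 X229.09 Y111.09 F1434
G1 X229.09 Y42.69
G1 X115.90 Y42.69
G1 X115.90 Y111.09
M5

viewBox `0 0 234.25 238.15` with mm width/height → 1 unit = 1 mm. Flip: y_m = 238.15 − y_svg.

**Shape 1** — `<polyline>` line segment, stroke `#008000` → cut (S688, F1434). Machine vertices: (196.13,39.50) → (85.93,186.63). Open path.

**Shape 2** — `<path>` rectangle, stroke `#008000` → cut (S688, F1434). Machine vertices: (50.31,176.41) → (104.88,176.41) → (104.88,130.16) → (50.31,130.16) → (50.31,176.41). Closed: final G1 returns to the first vertex.

**Shape 3** — `<path>` rectangle, stroke `#008000` → cut (S688, F1434). Machine vertices: (115.90,111.09) → (229.09,111.09) → (229.09,42.69) → (115.90,42.69) → (115.90,111.09). Closed: final G1 returns to the first vertex.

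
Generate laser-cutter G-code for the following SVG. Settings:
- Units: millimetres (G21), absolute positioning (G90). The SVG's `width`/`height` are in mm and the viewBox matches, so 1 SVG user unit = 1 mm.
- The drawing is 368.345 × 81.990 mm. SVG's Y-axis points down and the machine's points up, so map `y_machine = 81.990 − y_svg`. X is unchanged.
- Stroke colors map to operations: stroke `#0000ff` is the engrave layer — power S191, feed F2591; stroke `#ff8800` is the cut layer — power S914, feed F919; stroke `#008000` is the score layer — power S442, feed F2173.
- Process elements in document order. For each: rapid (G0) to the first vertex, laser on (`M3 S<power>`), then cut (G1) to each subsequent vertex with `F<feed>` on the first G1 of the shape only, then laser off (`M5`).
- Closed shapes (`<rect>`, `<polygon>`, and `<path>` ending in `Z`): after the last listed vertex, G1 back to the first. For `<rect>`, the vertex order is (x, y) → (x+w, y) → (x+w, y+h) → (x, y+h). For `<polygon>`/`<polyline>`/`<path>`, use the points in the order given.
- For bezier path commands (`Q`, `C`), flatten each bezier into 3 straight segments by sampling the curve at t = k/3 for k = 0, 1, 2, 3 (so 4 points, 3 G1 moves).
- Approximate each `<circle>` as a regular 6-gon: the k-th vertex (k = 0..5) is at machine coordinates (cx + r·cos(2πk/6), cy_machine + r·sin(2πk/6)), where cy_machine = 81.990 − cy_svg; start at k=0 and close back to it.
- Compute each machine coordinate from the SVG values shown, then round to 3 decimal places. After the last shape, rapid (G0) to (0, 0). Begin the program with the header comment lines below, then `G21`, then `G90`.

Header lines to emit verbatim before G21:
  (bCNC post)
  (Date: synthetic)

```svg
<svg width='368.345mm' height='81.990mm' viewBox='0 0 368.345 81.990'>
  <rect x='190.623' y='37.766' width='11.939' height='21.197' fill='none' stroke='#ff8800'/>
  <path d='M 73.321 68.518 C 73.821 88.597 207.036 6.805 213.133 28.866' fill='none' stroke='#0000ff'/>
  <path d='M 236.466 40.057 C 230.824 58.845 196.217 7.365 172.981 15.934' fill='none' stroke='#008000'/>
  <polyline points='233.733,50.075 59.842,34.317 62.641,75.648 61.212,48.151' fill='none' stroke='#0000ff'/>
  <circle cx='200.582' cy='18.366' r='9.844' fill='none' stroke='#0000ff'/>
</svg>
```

(bCNC post)
(Date: synthetic)
G21
G90
G0 X190.623 Y44.224
M3 S914
G1 X202.562 Y44.224 F919
G1 X202.562 Y23.027
G1 X190.623 Y23.027
G1 X190.623 Y44.224
M5
G0 X73.321 Y13.472
M3 S191
G1 X108.436 Y19.731 F2591
G1 X174.287 Y48.187
G1 X213.133 Y53.124
M5
G0 X236.466 Y41.933
M3 S442
G1 X222.663 Y41.741 F2173
G1 X198.513 Y59.435
G1 X172.981 Y66.056
M5
G0 X233.733 Y31.915
M3 S191
G1 X59.842 Y47.673 F2591
G1 X62.641 Y6.342
G1 X61.212 Y33.839
M5
G0 X210.426 Y63.624
M3 S191
G1 X205.504 Y72.149 F2591
G1 X195.660 Y72.149
G1 X190.738 Y63.624
G1 X195.660 Y55.099
G1 X205.504 Y55.099
G1 X210.426 Y63.624
M5
G0 X0.000 Y0.000

1 u = 1 mm; y_m = 81.990 − y.

[1] `<rect>` rectangle, #ff8800→cut S914 F919: (190.623,44.224) → (202.562,44.224) → (202.562,23.027) → (190.623,23.027) → (190.623,44.224) (closed)

[2] `<path>` cubic bezier, #0000ff→engrave S191 F2591: (73.321,13.472) → (108.436,19.731) → (174.287,48.187) → (213.133,53.124)

[3] `<path>` cubic bezier, #008000→score S442 F2173: (236.466,41.933) → (222.663,41.741) → (198.513,59.435) → (172.981,66.056)

[4] `<polyline>` open polyline, #0000ff→engrave S191 F2591: (233.733,31.915) → (59.842,47.673) → (62.641,6.342) → (61.212,33.839)

[5] `<circle>` circle, #0000ff→engrave S191 F2591: (210.426,63.624) → (205.504,72.149) → (195.660,72.149) → (190.738,63.624) → (195.660,55.099) → (205.504,55.099) → (210.426,63.624) (closed)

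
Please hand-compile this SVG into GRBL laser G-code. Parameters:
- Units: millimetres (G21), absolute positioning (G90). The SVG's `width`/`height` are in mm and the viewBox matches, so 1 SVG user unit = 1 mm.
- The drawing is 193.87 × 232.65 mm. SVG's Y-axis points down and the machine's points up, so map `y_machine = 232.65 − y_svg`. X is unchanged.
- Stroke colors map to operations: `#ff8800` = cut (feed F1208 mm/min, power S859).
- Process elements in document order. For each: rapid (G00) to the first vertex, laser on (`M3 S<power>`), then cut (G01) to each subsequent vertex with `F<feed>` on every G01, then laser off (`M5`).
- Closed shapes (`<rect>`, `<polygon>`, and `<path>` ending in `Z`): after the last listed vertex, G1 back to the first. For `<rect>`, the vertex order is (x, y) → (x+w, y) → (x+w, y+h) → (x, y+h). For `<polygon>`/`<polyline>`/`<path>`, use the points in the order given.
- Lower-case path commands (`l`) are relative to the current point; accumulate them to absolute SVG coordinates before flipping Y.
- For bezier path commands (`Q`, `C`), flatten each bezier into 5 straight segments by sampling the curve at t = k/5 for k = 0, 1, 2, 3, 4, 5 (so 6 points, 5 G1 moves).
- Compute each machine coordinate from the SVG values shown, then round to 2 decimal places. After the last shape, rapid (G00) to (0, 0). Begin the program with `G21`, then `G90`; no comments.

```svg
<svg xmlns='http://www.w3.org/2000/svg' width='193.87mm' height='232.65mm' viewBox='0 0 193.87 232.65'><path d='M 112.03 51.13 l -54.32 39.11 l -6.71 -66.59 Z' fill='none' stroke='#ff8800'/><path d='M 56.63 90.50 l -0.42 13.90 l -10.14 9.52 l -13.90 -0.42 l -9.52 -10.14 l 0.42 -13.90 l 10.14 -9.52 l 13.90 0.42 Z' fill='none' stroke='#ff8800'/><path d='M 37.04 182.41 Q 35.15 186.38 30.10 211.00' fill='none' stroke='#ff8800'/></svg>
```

Since the viewBox matches the mm dimensions, user units are millimetres directly. The only transform is the Y-flip y_m = 232.65 − y_svg.

Shape 1 is a regular polygon drawn with `<path>`. Its stroke #ff8800 means cut at S859, F1208. After flipping Y the toolpath is (112.03,181.52) → (57.71,142.41) → (51.00,209.00) → (112.03,181.52), returning to the start.

Shape 2 is a regular polygon drawn with `<path>`. Its stroke #ff8800 means cut at S859, F1208. After flipping Y the toolpath is (56.63,142.15) → (56.21,128.25) → (46.07,118.73) → (32.17,119.15) → (22.65,129.29) → (23.07,143.19) → (33.21,152.71) → (47.11,152.29) → (56.63,142.15), returning to the start.

Shape 3 is a quadratic bezier drawn with `<path>`. Its stroke #ff8800 means cut at S859, F1208. After flipping Y the toolpath is (37.04,50.24) → (36.16,47.83) → (35.02,43.76) → (33.63,38.04) → (31.99,30.67) → (30.10,21.65).

G21
G90
G00 X112.03 Y181.52
M3 S859
G01 X57.71 Y142.41 F1208
G01 X51.00 Y209.00 F1208
G01 X112.03 Y181.52 F1208
M5
G00 X56.63 Y142.15
M3 S859
G01 X56.21 Y128.25 F1208
G01 X46.07 Y118.73 F1208
G01 X32.17 Y119.15 F1208
G01 X22.65 Y129.29 F1208
G01 X23.07 Y143.19 F1208
G01 X33.21 Y152.71 F1208
G01 X47.11 Y152.29 F1208
G01 X56.63 Y142.15 F1208
M5
G00 X37.04 Y50.24
M3 S859
G01 X36.16 Y47.83 F1208
G01 X35.02 Y43.76 F1208
G01 X33.63 Y38.04 F1208
G01 X31.99 Y30.67 F1208
G01 X30.10 Y21.65 F1208
M5
G00 X0.00 Y0.00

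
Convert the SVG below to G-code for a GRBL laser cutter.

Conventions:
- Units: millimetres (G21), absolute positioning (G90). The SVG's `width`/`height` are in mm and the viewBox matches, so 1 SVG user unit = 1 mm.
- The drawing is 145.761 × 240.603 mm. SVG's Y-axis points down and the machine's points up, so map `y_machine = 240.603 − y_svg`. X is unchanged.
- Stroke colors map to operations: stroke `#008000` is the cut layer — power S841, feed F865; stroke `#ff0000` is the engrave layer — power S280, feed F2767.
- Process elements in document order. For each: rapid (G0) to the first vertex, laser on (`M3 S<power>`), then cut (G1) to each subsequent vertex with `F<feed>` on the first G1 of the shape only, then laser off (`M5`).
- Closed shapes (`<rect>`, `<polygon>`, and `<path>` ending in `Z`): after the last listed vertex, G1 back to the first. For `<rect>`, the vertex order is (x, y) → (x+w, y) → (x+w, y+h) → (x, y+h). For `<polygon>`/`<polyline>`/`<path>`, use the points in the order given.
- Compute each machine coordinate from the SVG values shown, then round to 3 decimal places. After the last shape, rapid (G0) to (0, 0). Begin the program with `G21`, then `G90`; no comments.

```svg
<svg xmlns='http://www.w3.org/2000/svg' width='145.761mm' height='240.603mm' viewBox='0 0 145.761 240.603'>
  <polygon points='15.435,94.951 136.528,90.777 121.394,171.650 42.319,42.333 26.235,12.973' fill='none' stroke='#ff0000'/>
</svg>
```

G21
G90
G0 X15.435 Y145.652
M3 S280
G1 X136.528 Y149.826 F2767
G1 X121.394 Y68.953
G1 X42.319 Y198.270
G1 X26.235 Y227.630
G1 X15.435 Y145.652
M5
G0 X0.000 Y0.000

1 u = 1 mm; y_m = 240.603 − y.

[1] `<polygon>` closed polygon, #ff0000→engrave S280 F2767: (15.435,145.652) → (136.528,149.826) → (121.394,68.953) → (42.319,198.270) → (26.235,227.630) → (15.435,145.652) (closed)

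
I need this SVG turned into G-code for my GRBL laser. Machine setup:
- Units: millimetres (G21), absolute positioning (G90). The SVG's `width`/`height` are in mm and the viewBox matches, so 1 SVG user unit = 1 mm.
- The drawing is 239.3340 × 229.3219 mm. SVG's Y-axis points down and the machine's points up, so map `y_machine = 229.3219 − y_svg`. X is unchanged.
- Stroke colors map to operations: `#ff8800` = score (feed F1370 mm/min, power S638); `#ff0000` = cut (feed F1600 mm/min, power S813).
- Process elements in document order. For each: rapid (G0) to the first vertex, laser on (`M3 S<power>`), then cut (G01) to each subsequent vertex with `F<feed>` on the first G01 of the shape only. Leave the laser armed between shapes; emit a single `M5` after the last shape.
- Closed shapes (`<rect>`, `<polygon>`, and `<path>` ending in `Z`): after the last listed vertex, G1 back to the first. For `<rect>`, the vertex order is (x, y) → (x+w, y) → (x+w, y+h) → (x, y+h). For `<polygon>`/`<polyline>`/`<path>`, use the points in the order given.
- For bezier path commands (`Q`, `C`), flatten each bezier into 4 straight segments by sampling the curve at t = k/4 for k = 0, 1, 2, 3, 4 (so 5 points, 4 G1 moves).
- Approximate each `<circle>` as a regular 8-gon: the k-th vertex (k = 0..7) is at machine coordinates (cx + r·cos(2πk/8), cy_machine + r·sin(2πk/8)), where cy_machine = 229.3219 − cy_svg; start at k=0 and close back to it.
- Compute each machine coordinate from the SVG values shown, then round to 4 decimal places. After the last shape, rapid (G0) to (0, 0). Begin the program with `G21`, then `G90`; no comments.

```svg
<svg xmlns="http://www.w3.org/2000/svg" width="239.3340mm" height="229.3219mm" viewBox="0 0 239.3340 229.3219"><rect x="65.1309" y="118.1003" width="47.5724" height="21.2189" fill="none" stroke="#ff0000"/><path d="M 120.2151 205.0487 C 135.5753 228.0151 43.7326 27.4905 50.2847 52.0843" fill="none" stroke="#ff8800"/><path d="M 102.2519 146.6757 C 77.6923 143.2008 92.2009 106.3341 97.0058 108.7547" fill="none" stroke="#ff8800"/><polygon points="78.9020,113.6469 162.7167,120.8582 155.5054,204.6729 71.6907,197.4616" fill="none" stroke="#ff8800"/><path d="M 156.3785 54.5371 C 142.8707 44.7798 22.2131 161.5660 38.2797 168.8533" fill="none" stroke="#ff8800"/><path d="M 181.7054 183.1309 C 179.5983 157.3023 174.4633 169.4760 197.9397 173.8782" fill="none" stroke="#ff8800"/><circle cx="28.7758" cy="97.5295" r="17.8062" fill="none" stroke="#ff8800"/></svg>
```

Since the viewBox matches the mm dimensions, user units are millimetres directly. The only transform is the Y-flip y_m = 229.3219 − y_svg.

Shape 1 is a rectangle drawn with `<rect>`. Its stroke #ff0000 means cut at S813, F1600. After flipping Y the toolpath is (65.1309,111.2216) → (112.7033,111.2216) → (112.7033,90.0027) → (65.1309,90.0027) → (65.1309,111.2216), returning to the start.

Shape 2 is a cubic bezier drawn with `<path>`. Its stroke #ff8800 means score at S638, F1370. After flipping Y the toolpath is (120.2151,24.2732) → (114.8472,41.9434) → (88.5529,101.3657) → (60.6072,160.4828) → (50.2847,177.2376).

Shape 3 is a cubic bezier drawn with `<path>`. Its stroke #ff8800 means score at S638, F1370. After flipping Y the toolpath is (102.2519,82.6462) → (90.3954,90.3777) → (88.6172,103.8175) → (92.3447,116.1519) → (97.0058,120.5672).

Shape 4 is a regular polygon drawn with `<polygon>`. Its stroke #ff8800 means score at S638, F1370. After flipping Y the toolpath is (78.9020,115.6750) → (162.7167,108.4637) → (155.5054,24.6490) → (71.6907,31.8603) → (78.9020,115.6750), returning to the start.

Shape 5 is a cubic bezier drawn with `<path>`. Its stroke #ff8800 means score at S638, F1370. After flipping Y the toolpath is (156.3785,174.7848) → (129.9676,162.0640) → (86.2387,124.0184) → (48.0550,82.7770) → (38.2797,60.4686).

Shape 6 is a cubic bezier drawn with `<path>`. Its stroke #ff8800 means score at S638, F1370. After flipping Y the toolpath is (181.7054,46.1910) → (180.0517,59.1522) → (180.2287,62.1539) → (185.2027,59.4873) → (197.9397,55.4437).

Shape 7 is a circle drawn with `<circle>`. Its stroke #ff8800 means score at S638, F1370. After flipping Y the toolpath is (46.5820,131.7924) → (41.3667,144.3833) → (28.7758,149.5986) → (16.1849,144.3833) → (10.9696,131.7924) → (16.1849,119.2015) → (28.7758,113.9862) → (41.3667,119.2015) → (46.5820,131.7924), returning to the start.

G21
G90
G0 X65.1309 Y111.2216
M3 S813
G01 X112.7033 Y111.2216 F1600
G01 X112.7033 Y90.0027
G01 X65.1309 Y90.0027
G01 X65.1309 Y111.2216
G0 X120.2151 Y24.2732
M3 S638
G01 X114.8472 Y41.9434 F1370
G01 X88.5529 Y101.3657
G01 X60.6072 Y160.4828
G01 X50.2847 Y177.2376
G0 X102.2519 Y82.6462
M3 S638
G01 X90.3954 Y90.3777 F1370
G01 X88.6172 Y103.8175
G01 X92.3447 Y116.1519
G01 X97.0058 Y120.5672
G0 X78.9020 Y115.6750
M3 S638
G01 X162.7167 Y108.4637 F1370
G01 X155.5054 Y24.6490
G01 X71.6907 Y31.8603
G01 X78.9020 Y115.6750
G0 X156.3785 Y174.7848
M3 S638
G01 X129.9676 Y162.0640 F1370
G01 X86.2387 Y124.0184
G01 X48.0550 Y82.7770
G01 X38.2797 Y60.4686
G0 X181.7054 Y46.1910
M3 S638
G01 X180.0517 Y59.1522 F1370
G01 X180.2287 Y62.1539
G01 X185.2027 Y59.4873
G01 X197.9397 Y55.4437
G0 X46.5820 Y131.7924
M3 S638
G01 X41.3667 Y144.3833 F1370
G01 X28.7758 Y149.5986
G01 X16.1849 Y144.3833
G01 X10.9696 Y131.7924
G01 X16.1849 Y119.2015
G01 X28.7758 Y113.9862
G01 X41.3667 Y119.2015
G01 X46.5820 Y131.7924
M5
G0 X0.0000 Y0.0000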